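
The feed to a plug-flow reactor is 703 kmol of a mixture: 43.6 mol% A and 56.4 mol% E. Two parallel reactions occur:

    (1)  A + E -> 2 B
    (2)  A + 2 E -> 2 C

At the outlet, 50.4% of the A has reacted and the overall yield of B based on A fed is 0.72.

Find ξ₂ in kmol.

Yield of B: 2ξ₁ / 306.5 = 0.72 → ξ₁ = 110.3 kmol.
Conversion of A: 1ξ₁ + 1ξ₂ = 0.504 × 306.5 = 154.5 → ξ₂ = 44.14 kmol.
Outlet amounts (n = n₀ + Σ ν·ξ):
  A: 306.5 − 1(110.3) − 1(44.14) = 152
  E: 396.5 − 1(110.3) − 2(44.14) = 197.9
  B: 0 + 2(110.3) = 220.7
  C: 0 + 2(44.14) = 88.27

ξ₂ = 44.1 kmol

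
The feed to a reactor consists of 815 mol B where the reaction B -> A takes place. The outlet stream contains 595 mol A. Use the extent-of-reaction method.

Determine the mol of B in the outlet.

For A: n = n₀ + 1ξ → 595 = 0 + 1ξ, giving ξ = 595 mol.
Outlet amounts (n = n₀ + ν ξ):
  B: 815 − 1(595) = 220
  A: 0 + 1(595) = 595

220 mol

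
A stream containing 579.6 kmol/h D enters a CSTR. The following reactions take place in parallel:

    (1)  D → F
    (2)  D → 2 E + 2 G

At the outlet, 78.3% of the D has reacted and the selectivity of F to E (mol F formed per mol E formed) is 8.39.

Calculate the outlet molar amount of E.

Conversion of D: D consumed = 0.783 × 579.6 = 453.8 kmol/h = 1ξ₁ + 1ξ₂.
Selectivity: 1ξ₁ / (2ξ₂) = 8.39 → ξ₁ = 16.78 ξ₂.
Substitute: (1·16.78 + 1) ξ₂ = 453.8 → ξ₂ = 25.52 kmol/h, ξ₁ = 428.3 kmol/h.
Outlet amounts (n = n₀ + Σ ν·ξ):
  D: 579.6 − 1(428.3) − 1(25.52) = 125.8
  F: 0 + 1(428.3) = 428.3
  E: 0 + 2(25.52) = 51.05
  G: 0 + 2(25.52) = 51.05

51 kmol/h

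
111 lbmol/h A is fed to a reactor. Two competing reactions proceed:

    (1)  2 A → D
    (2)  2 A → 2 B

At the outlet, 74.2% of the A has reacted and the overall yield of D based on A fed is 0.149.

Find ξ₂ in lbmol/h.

Yield of D: 1ξ₁ / 111 = 0.149 → ξ₁ = 16.54 lbmol/h.
Conversion of A: 2ξ₁ + 2ξ₂ = 0.742 × 111 = 82.36 → ξ₂ = 24.64 lbmol/h.
Outlet amounts (n = n₀ + Σ ν·ξ):
  A: 111 − 2(16.54) − 2(24.64) = 28.64
  D: 0 + 1(16.54) = 16.54
  B: 0 + 2(24.64) = 49.28

ξ₂ = 24.6 lbmol/h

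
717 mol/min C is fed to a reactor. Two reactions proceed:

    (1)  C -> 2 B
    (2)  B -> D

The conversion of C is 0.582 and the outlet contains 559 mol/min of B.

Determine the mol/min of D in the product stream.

276 mol/min

Conversion of C: C consumed = 1ξ₁ = 0.582 × 717 → ξ₁ = 417.3 mol/min.
B balance: n_B = 0 + 2ξ₁ − 1ξ₂ = 559 → ξ₂ = (2·417.3 − 559)/1 = 275.6 mol/min.
Outlet amounts (n = n₀ + Σ ν·ξ):
  C: 717 − 1(417.3) = 299.7
  B: 0 + 2(417.3) − 1(275.6) = 559
  D: 0 + 1(275.6) = 275.6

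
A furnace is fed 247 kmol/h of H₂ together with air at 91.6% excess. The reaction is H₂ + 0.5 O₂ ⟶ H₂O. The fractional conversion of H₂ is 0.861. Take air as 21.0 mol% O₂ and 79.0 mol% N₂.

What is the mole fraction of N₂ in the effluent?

Stoichiometric O₂ = 0.5 × 247 = 123.5 kmol/h; O₂ fed = 123.5 × 1.916 = 236.6 kmol/h.
N₂ fed = 236.6 × 79/21 = 890.2 kmol/h.
Fuel reacted = 0.861 × 247 → ξ = 212.7 kmol/h.
Outlet (n = n₀ + ν ξ):
  H₂: 247 − 1(212.7) = 34.33
  O₂: 236.6 − 0.5(212.7) = 130.3
  N₂: 890.2 (inert)
  H₂O: 0 + 1(212.7) = 212.7
Total out = 1267 kmol/h; y_N₂ = 890.2 / 1267 = 0.7023.

0.702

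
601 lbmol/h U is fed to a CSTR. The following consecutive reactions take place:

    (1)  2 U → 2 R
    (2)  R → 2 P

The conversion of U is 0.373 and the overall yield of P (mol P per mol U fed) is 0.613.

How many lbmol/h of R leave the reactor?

40 lbmol/h

Conversion of U: U consumed = 2ξ₁ = 0.373 × 601 → ξ₁ = 112.1 lbmol/h.
Yield of P: 2ξ₂ / 601 = 0.613 → ξ₂ = 184.2 lbmol/h.
Outlet amounts (n = n₀ + Σ ν·ξ):
  U: 601 − 2(112.1) = 376.8
  R: 0 + 2(112.1) − 1(184.2) = 39.97
  P: 0 + 2(184.2) = 368.4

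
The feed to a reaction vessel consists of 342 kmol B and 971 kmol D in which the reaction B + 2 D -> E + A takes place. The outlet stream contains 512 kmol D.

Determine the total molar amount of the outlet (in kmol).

1080 kmol

For D: n = n₀ − 2ξ → 512 = 971 − 2ξ, giving ξ = 229.5 kmol.
Outlet amounts (n = n₀ + ν ξ):
  B: 342 − 1(229.5) = 112.5
  D: 971 − 2(229.5) = 512
  E: 0 + 1(229.5) = 229.5
  A: 0 + 1(229.5) = 229.5
Total out = 112.5 + 512 + 229.5 + 229.5 = 1084 kmol.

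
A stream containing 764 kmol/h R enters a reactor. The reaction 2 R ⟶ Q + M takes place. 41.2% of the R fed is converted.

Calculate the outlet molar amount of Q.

R reacted = 0.412 × 764 = 314.8 kmol/h; ν_R = −2, so ξ = 314.8/2 = 157.4 kmol/h.
Outlet amounts (n = n₀ + ν ξ):
  R: 764 − 2(157.4) = 449.2
  Q: 0 + 1(157.4) = 157.4
  M: 0 + 1(157.4) = 157.4

157 kmol/h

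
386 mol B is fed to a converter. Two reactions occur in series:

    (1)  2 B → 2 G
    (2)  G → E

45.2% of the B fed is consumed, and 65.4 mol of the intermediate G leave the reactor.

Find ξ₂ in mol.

ξ₂ = 109 mol

Conversion of B: B consumed = 2ξ₁ = 0.452 × 386 → ξ₁ = 87.24 mol.
G balance: n_G = 0 + 2ξ₁ − 1ξ₂ = 65.4 → ξ₂ = (2·87.24 − 65.4)/1 = 109.1 mol.
Outlet amounts (n = n₀ + Σ ν·ξ):
  B: 386 − 2(87.24) = 211.5
  G: 0 + 2(87.24) − 1(109.1) = 65.4
  E: 0 + 1(109.1) = 109.1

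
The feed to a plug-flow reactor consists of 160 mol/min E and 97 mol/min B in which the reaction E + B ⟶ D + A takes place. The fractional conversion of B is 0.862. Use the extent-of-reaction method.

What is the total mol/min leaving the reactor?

257 mol/min

B reacted = 0.862 × 97 = 83.61 mol/min; ν_B = −1, so ξ = 83.61/1 = 83.61 mol/min.
Outlet amounts (n = n₀ + ν ξ):
  E: 160 − 1(83.61) = 76.39
  B: 97 − 1(83.61) = 13.39
  D: 0 + 1(83.61) = 83.61
  A: 0 + 1(83.61) = 83.61
Total out = 76.39 + 13.39 + 83.61 + 83.61 = 257 mol/min.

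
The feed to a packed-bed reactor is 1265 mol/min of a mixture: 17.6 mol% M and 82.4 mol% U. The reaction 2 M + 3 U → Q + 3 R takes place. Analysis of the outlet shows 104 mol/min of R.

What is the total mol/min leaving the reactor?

1230 mol/min

For R: n = n₀ + 3ξ → 104 = 0 + 3ξ, giving ξ = 34.67 mol/min.
Outlet amounts (n = n₀ + ν ξ):
  M: 222.6 − 2(34.67) = 153.3
  U: 1042 − 3(34.67) = 938.4
  Q: 0 + 1(34.67) = 34.67
  R: 0 + 3(34.67) = 104
Total out = 153.3 + 938.4 + 34.67 + 104 = 1230 mol/min.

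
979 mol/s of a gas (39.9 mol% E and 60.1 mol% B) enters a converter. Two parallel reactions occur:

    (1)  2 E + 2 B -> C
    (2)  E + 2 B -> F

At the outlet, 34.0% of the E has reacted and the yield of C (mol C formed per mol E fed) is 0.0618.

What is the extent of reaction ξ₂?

Yield of C: 1ξ₁ / 390.6 = 0.0618 → ξ₁ = 24.14 mol/s.
Conversion of E: 2ξ₁ + 1ξ₂ = 0.34 × 390.6 = 132.8 → ξ₂ = 84.53 mol/s.
Outlet amounts (n = n₀ + Σ ν·ξ):
  E: 390.6 − 2(24.14) − 1(84.53) = 257.8
  B: 588.4 − 2(24.14) − 2(84.53) = 371
  C: 0 + 1(24.14) = 24.14
  F: 0 + 1(84.53) = 84.53

ξ₂ = 84.5 mol/s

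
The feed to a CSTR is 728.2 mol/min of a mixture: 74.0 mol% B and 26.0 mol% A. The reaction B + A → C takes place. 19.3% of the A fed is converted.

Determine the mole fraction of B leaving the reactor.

0.726

A reacted = 0.193 × 189.3 = 36.54 mol/min; ν_A = −1, so ξ = 36.54/1 = 36.54 mol/min.
Outlet amounts (n = n₀ + ν ξ):
  B: 538.9 − 1(36.54) = 502.3
  A: 189.3 − 1(36.54) = 152.8
  C: 0 + 1(36.54) = 36.54
Total out = 691.7 mol/min; y_B = 502.3 / 691.7 = 0.7263.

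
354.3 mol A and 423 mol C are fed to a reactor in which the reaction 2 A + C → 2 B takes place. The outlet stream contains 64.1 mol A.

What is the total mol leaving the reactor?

For A: n = n₀ − 2ξ → 64.1 = 354.3 − 2ξ, giving ξ = 145.1 mol.
Outlet amounts (n = n₀ + ν ξ):
  A: 354.3 − 2(145.1) = 64.1
  C: 423 − 1(145.1) = 277.9
  B: 0 + 2(145.1) = 290.2
Total out = 64.1 + 277.9 + 290.2 = 632.2 mol.

632 mol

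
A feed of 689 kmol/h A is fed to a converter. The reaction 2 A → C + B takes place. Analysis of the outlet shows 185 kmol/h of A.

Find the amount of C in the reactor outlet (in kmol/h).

252 kmol/h

For A: n = n₀ − 2ξ → 185 = 689 − 2ξ, giving ξ = 252 kmol/h.
Outlet amounts (n = n₀ + ν ξ):
  A: 689 − 2(252) = 185
  C: 0 + 1(252) = 252
  B: 0 + 1(252) = 252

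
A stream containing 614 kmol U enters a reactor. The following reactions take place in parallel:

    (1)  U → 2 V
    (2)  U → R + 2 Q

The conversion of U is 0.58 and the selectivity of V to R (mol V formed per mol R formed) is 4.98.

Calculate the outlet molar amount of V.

Conversion of U: U consumed = 0.58 × 614 = 356.1 kmol = 1ξ₁ + 1ξ₂.
Selectivity: 2ξ₁ / (1ξ₂) = 4.98 → ξ₁ = 2.49 ξ₂.
Substitute: (1·2.49 + 1) ξ₂ = 356.1 → ξ₂ = 102 kmol, ξ₁ = 254.1 kmol.
Outlet amounts (n = n₀ + Σ ν·ξ):
  U: 614 − 1(254.1) − 1(102) = 257.9
  V: 0 + 2(254.1) = 508.2
  R: 0 + 1(102) = 102
  Q: 0 + 2(102) = 204.1

508 kmol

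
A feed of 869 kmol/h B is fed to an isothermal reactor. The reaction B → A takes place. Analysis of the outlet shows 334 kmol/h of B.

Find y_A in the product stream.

0.616

For B: n = n₀ − 1ξ → 334 = 869 − 1ξ, giving ξ = 535 kmol/h.
Outlet amounts (n = n₀ + ν ξ):
  B: 869 − 1(535) = 334
  A: 0 + 1(535) = 535
Total out = 869 kmol/h; y_A = 535 / 869 = 0.6157.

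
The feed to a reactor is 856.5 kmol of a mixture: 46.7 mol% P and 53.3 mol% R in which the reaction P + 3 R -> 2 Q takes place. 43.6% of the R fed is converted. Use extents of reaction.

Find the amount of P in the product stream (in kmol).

334 kmol

R reacted = 0.436 × 456.5 = 199 kmol; ν_R = −3, so ξ = 199/3 = 66.35 kmol.
Outlet amounts (n = n₀ + ν ξ):
  P: 400 − 1(66.35) = 333.6
  R: 456.5 − 3(66.35) = 257.5
  Q: 0 + 2(66.35) = 132.7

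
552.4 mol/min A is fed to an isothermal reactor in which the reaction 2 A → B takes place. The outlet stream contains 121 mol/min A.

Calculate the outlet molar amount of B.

216 mol/min

For A: n = n₀ − 2ξ → 121 = 552.4 − 2ξ, giving ξ = 215.7 mol/min.
Outlet amounts (n = n₀ + ν ξ):
  A: 552.4 − 2(215.7) = 121
  B: 0 + 1(215.7) = 215.7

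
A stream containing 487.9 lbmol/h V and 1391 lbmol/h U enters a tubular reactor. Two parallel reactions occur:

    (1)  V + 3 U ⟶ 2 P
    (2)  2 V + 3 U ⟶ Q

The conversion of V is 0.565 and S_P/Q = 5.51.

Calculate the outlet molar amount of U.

738 lbmol/h

Conversion of V: V consumed = 0.565 × 487.9 = 275.7 lbmol/h = 1ξ₁ + 2ξ₂.
Selectivity: 2ξ₁ / (1ξ₂) = 5.51 → ξ₁ = 2.755 ξ₂.
Substitute: (1·2.755 + 2) ξ₂ = 275.7 → ξ₂ = 57.97 lbmol/h, ξ₁ = 159.7 lbmol/h.
Outlet amounts (n = n₀ + Σ ν·ξ):
  V: 487.9 − 1(159.7) − 2(57.97) = 212.2
  U: 1391 − 3(159.7) − 3(57.97) = 737.9
  P: 0 + 2(159.7) = 319.4
  Q: 0 + 1(57.97) = 57.97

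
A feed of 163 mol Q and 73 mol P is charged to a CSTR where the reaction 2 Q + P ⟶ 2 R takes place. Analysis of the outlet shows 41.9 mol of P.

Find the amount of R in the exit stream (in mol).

For P: n = n₀ − 1ξ → 41.9 = 73 − 1ξ, giving ξ = 31.1 mol.
Outlet amounts (n = n₀ + ν ξ):
  Q: 163 − 2(31.1) = 100.8
  P: 73 − 1(31.1) = 41.9
  R: 0 + 2(31.1) = 62.2

62.2 mol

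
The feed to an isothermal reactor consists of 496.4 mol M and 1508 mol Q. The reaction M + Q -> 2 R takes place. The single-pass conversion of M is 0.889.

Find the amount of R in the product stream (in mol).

M reacted = 0.889 × 496.4 = 441.3 mol; ν_M = −1, so ξ = 441.3/1 = 441.3 mol.
Outlet amounts (n = n₀ + ν ξ):
  M: 496.4 − 1(441.3) = 55.1
  Q: 1508 − 1(441.3) = 1067
  R: 0 + 2(441.3) = 882.6

883 mol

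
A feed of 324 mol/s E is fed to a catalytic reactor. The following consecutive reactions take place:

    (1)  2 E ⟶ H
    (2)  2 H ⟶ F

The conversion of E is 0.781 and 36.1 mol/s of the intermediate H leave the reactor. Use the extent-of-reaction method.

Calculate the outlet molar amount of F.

45.2 mol/s

Conversion of E: E consumed = 2ξ₁ = 0.781 × 324 → ξ₁ = 126.5 mol/s.
H balance: n_H = 0 + 1ξ₁ − 2ξ₂ = 36.1 → ξ₂ = (1·126.5 − 36.1)/2 = 45.21 mol/s.
Outlet amounts (n = n₀ + Σ ν·ξ):
  E: 324 − 2(126.5) = 70.96
  H: 0 + 1(126.5) − 2(45.21) = 36.1
  F: 0 + 1(45.21) = 45.21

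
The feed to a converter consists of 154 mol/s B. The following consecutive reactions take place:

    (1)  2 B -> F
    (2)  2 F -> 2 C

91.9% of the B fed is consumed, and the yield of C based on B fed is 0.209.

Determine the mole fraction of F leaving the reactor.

0.463

Conversion of B: B consumed = 2ξ₁ = 0.919 × 154 → ξ₁ = 70.76 mol/s.
Yield of C: 2ξ₂ / 154 = 0.209 → ξ₂ = 16.09 mol/s.
Outlet amounts (n = n₀ + Σ ν·ξ):
  B: 154 − 2(70.76) = 12.47
  F: 0 + 1(70.76) − 2(16.09) = 38.58
  C: 0 + 2(16.09) = 32.19
Total out = 83.24 mol/s; y_F = 38.58 / 83.24 = 0.4635.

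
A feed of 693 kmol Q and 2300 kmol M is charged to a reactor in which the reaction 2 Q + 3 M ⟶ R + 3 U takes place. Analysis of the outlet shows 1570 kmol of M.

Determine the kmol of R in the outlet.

243 kmol

For M: n = n₀ − 3ξ → 1570 = 2300 − 3ξ, giving ξ = 243.3 kmol.
Outlet amounts (n = n₀ + ν ξ):
  Q: 693 − 2(243.3) = 206.3
  M: 2300 − 3(243.3) = 1570
  R: 0 + 1(243.3) = 243.3
  U: 0 + 3(243.3) = 730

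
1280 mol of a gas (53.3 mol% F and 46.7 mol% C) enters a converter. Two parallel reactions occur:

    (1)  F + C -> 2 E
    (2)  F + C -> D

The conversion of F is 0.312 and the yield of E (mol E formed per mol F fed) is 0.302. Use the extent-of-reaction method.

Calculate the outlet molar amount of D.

Yield of E: 2ξ₁ / 682.2 = 0.302 → ξ₁ = 103 mol.
Conversion of F: 1ξ₁ + 1ξ₂ = 0.312 × 682.2 = 212.9 → ξ₂ = 109.8 mol.
Outlet amounts (n = n₀ + Σ ν·ξ):
  F: 682.2 − 1(103) − 1(109.8) = 469.4
  C: 597.8 − 1(103) − 1(109.8) = 384.9
  E: 0 + 2(103) = 206
  D: 0 + 1(109.8) = 109.8

110 mol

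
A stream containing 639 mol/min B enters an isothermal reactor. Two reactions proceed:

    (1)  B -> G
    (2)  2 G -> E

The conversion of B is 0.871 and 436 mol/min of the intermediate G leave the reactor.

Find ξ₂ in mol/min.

ξ₂ = 60.3 mol/min

Conversion of B: B consumed = 1ξ₁ = 0.871 × 639 → ξ₁ = 556.6 mol/min.
G balance: n_G = 0 + 1ξ₁ − 2ξ₂ = 436 → ξ₂ = (1·556.6 − 436)/2 = 60.28 mol/min.
Outlet amounts (n = n₀ + Σ ν·ξ):
  B: 639 − 1(556.6) = 82.43
  G: 0 + 1(556.6) − 2(60.28) = 436
  E: 0 + 1(60.28) = 60.28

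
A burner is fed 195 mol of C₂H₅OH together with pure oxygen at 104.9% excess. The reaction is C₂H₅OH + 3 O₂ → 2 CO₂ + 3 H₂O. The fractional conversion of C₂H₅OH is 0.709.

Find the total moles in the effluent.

Stoichiometric O₂ = 3 × 195 = 585 mol; O₂ fed = 585 × 2.049 = 1199 mol.
Fuel reacted = 0.709 × 195 → ξ = 138.3 mol.
Outlet (n = n₀ + ν ξ):
  C₂H₅OH: 195 − 1(138.3) = 56.75
  O₂: 1199 − 3(138.3) = 783.9
  CO₂: 0 + 2(138.3) = 276.5
  H₂O: 0 + 3(138.3) = 414.8
Total out = 56.75 + 783.9 + 276.5 + 414.8 = 1532 mol.

1530 mol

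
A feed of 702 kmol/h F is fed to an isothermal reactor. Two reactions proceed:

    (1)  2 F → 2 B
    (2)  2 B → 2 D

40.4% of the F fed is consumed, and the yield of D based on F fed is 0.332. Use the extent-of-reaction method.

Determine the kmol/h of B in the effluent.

50.5 kmol/h

Conversion of F: F consumed = 2ξ₁ = 0.404 × 702 → ξ₁ = 141.8 kmol/h.
Yield of D: 2ξ₂ / 702 = 0.332 → ξ₂ = 116.5 kmol/h.
Outlet amounts (n = n₀ + Σ ν·ξ):
  F: 702 − 2(141.8) = 418.4
  B: 0 + 2(141.8) − 2(116.5) = 50.54
  D: 0 + 2(116.5) = 233.1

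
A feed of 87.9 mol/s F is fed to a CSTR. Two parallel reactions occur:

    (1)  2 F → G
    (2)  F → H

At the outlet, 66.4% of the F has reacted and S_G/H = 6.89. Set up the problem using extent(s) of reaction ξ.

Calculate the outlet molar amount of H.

Conversion of F: F consumed = 0.664 × 87.9 = 58.37 mol/s = 2ξ₁ + 1ξ₂.
Selectivity: 1ξ₁ / (1ξ₂) = 6.89 → ξ₁ = 6.89 ξ₂.
Substitute: (2·6.89 + 1) ξ₂ = 58.37 → ξ₂ = 3.949 mol/s, ξ₁ = 27.21 mol/s.
Outlet amounts (n = n₀ + Σ ν·ξ):
  F: 87.9 − 2(27.21) − 1(3.949) = 29.53
  G: 0 + 1(27.21) = 27.21
  H: 0 + 1(3.949) = 3.949

3.95 mol/s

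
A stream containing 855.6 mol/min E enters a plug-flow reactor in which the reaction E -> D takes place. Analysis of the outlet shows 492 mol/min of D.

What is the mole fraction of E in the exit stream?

0.425

For D: n = n₀ + 1ξ → 492 = 0 + 1ξ, giving ξ = 492 mol/min.
Outlet amounts (n = n₀ + ν ξ):
  E: 855.6 − 1(492) = 363.6
  D: 0 + 1(492) = 492
Total out = 855.6 mol/min; y_E = 363.6 / 855.6 = 0.425.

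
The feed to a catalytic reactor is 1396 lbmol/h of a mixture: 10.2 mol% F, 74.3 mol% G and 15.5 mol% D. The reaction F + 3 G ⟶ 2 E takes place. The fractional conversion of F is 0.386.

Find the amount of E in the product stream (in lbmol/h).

110 lbmol/h

F reacted = 0.386 × 142.4 = 54.96 lbmol/h; ν_F = −1, so ξ = 54.96/1 = 54.96 lbmol/h.
Outlet amounts (n = n₀ + ν ξ):
  F: 142.4 − 1(54.96) = 87.43
  G: 1037 − 3(54.96) = 872.3
  E: 0 + 2(54.96) = 109.9
  D: 216.4 (inert)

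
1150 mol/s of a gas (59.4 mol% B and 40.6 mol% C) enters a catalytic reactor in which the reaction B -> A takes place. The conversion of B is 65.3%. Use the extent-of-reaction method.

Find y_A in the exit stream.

B reacted = 0.653 × 683.1 = 446.1 mol/s; ν_B = −1, so ξ = 446.1/1 = 446.1 mol/s.
Outlet amounts (n = n₀ + ν ξ):
  B: 683.1 − 1(446.1) = 237
  A: 0 + 1(446.1) = 446.1
  C: 466.9 (inert)
Total out = 1150 mol/s; y_A = 446.1 / 1150 = 0.3879.

0.388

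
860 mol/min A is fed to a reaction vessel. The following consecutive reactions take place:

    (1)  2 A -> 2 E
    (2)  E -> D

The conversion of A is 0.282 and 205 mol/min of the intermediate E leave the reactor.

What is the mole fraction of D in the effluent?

Conversion of A: A consumed = 2ξ₁ = 0.282 × 860 → ξ₁ = 121.3 mol/min.
E balance: n_E = 0 + 2ξ₁ − 1ξ₂ = 205 → ξ₂ = (2·121.3 − 205)/1 = 37.52 mol/min.
Outlet amounts (n = n₀ + Σ ν·ξ):
  A: 860 − 2(121.3) = 617.5
  E: 0 + 2(121.3) − 1(37.52) = 205
  D: 0 + 1(37.52) = 37.52
Total out = 860 mol/min; y_D = 37.52 / 860 = 0.04363.

0.0436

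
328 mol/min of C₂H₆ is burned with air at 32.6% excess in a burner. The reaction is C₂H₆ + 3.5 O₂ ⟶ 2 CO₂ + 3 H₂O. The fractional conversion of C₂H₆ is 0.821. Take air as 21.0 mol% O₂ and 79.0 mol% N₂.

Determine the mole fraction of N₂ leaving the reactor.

Stoichiometric O₂ = 3.5 × 328 = 1148 mol/min; O₂ fed = 1148 × 1.326 = 1522 mol/min.
N₂ fed = 1522 × 79/21 = 5727 mol/min.
Fuel reacted = 0.821 × 328 → ξ = 269.3 mol/min.
Outlet (n = n₀ + ν ξ):
  C₂H₆: 328 − 1(269.3) = 58.71
  O₂: 1522 − 3.5(269.3) = 579.7
  N₂: 5727 (inert)
  CO₂: 0 + 2(269.3) = 538.6
  H₂O: 0 + 3(269.3) = 807.9
Total out = 7711 mol/min; y_N₂ = 5727 / 7711 = 0.7426.

0.743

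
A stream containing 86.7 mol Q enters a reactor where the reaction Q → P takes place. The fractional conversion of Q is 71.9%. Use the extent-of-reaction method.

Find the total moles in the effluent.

Q reacted = 0.719 × 86.7 = 62.34 mol; ν_Q = −1, so ξ = 62.34/1 = 62.34 mol.
Outlet amounts (n = n₀ + ν ξ):
  Q: 86.7 − 1(62.34) = 24.36
  P: 0 + 1(62.34) = 62.34
Total out = 24.36 + 62.34 = 86.7 mol.

86.7 mol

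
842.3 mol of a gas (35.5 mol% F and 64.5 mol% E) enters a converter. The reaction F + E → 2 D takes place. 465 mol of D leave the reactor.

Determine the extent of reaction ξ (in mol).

ξ = 232 mol

For D: n = n₀ + 2ξ → 465 = 0 + 2ξ, giving ξ = 232.5 mol.
Outlet amounts (n = n₀ + ν ξ):
  F: 299 − 1(232.5) = 66.52
  E: 543.3 − 1(232.5) = 310.8
  D: 0 + 2(232.5) = 465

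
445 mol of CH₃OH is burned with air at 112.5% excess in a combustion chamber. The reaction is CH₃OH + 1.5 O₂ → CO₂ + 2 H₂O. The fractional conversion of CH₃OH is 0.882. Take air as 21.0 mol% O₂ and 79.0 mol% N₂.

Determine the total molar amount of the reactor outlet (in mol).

Stoichiometric O₂ = 1.5 × 445 = 667.5 mol; O₂ fed = 667.5 × 2.125 = 1418 mol.
N₂ fed = 1418 × 79/21 = 5336 mol.
Fuel reacted = 0.882 × 445 → ξ = 392.5 mol.
Outlet (n = n₀ + ν ξ):
  CH₃OH: 445 − 1(392.5) = 52.51
  O₂: 1418 − 1.5(392.5) = 829.7
  N₂: 5336 (inert)
  CO₂: 0 + 1(392.5) = 392.5
  H₂O: 0 + 2(392.5) = 785
Total out = 52.51 + 829.7 + 5336 + 392.5 + 785 = 7396 mol.

7400 mol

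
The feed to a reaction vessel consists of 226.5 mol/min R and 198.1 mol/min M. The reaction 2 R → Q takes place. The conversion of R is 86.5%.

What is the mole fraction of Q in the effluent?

R reacted = 0.865 × 226.5 = 195.9 mol/min; ν_R = −2, so ξ = 195.9/2 = 97.96 mol/min.
Outlet amounts (n = n₀ + ν ξ):
  R: 226.5 − 2(97.96) = 30.58
  Q: 0 + 1(97.96) = 97.96
  M: 198.1 (inert)
Total out = 326.6 mol/min; y_Q = 97.96 / 326.6 = 0.2999.

0.3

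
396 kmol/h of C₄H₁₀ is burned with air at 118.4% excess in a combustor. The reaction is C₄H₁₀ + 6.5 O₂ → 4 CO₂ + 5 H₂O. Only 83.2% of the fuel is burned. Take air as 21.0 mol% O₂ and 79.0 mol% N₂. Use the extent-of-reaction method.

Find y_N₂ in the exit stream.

0.765

Stoichiometric O₂ = 6.5 × 396 = 2574 kmol/h; O₂ fed = 2574 × 2.184 = 5622 kmol/h.
N₂ fed = 5622 × 79/21 = 21150 kmol/h.
Fuel reacted = 0.832 × 396 → ξ = 329.5 kmol/h.
Outlet (n = n₀ + ν ξ):
  C₄H₁₀: 396 − 1(329.5) = 66.53
  O₂: 5622 − 6.5(329.5) = 3480
  N₂: 21150 (inert)
  CO₂: 0 + 4(329.5) = 1318
  H₂O: 0 + 5(329.5) = 1647
Total out = 27660 kmol/h; y_N₂ = 21150 / 27660 = 0.7646.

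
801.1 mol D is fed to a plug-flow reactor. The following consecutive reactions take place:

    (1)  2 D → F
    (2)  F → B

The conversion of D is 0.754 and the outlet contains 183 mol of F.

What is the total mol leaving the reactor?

Conversion of D: D consumed = 2ξ₁ = 0.754 × 801.1 → ξ₁ = 302 mol.
F balance: n_F = 0 + 1ξ₁ − 1ξ₂ = 183 → ξ₂ = (1·302 − 183)/1 = 119 mol.
Outlet amounts (n = n₀ + Σ ν·ξ):
  D: 801.1 − 2(302) = 197.1
  F: 0 + 1(302) − 1(119) = 183
  B: 0 + 1(119) = 119
Total out = 197.1 + 183 + 119 = 499.1 mol.

499 mol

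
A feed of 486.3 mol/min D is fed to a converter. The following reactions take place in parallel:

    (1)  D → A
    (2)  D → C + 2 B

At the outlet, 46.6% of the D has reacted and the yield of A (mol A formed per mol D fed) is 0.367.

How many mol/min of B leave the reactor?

Yield of A: 1ξ₁ / 486.3 = 0.367 → ξ₁ = 178.5 mol/min.
Conversion of D: 1ξ₁ + 1ξ₂ = 0.466 × 486.3 = 226.6 → ξ₂ = 48.14 mol/min.
Outlet amounts (n = n₀ + Σ ν·ξ):
  D: 486.3 − 1(178.5) − 1(48.14) = 259.7
  A: 0 + 1(178.5) = 178.5
  C: 0 + 1(48.14) = 48.14
  B: 0 + 2(48.14) = 96.29

96.3 mol/min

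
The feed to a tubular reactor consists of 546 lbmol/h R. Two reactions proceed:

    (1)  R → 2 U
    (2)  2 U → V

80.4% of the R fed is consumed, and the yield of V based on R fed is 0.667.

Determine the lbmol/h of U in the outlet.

150 lbmol/h

Conversion of R: R consumed = 1ξ₁ = 0.804 × 546 → ξ₁ = 439 lbmol/h.
Yield of V: 1ξ₂ / 546 = 0.667 → ξ₂ = 364.2 lbmol/h.
Outlet amounts (n = n₀ + Σ ν·ξ):
  R: 546 − 1(439) = 107
  U: 0 + 2(439) − 2(364.2) = 149.6
  V: 0 + 1(364.2) = 364.2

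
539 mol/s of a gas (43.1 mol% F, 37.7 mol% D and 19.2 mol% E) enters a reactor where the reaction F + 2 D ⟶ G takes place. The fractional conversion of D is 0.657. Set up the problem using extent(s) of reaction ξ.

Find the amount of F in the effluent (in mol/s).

D reacted = 0.657 × 203.2 = 133.5 mol/s; ν_D = −2, so ξ = 133.5/2 = 66.75 mol/s.
Outlet amounts (n = n₀ + ν ξ):
  F: 232.3 − 1(66.75) = 165.6
  D: 203.2 − 2(66.75) = 69.7
  G: 0 + 1(66.75) = 66.75
  E: 103.5 (inert)

166 mol/s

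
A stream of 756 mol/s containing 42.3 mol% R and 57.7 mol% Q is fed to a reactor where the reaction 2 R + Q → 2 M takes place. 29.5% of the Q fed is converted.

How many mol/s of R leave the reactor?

62.4 mol/s

Q reacted = 0.295 × 436.2 = 128.7 mol/s; ν_Q = −1, so ξ = 128.7/1 = 128.7 mol/s.
Outlet amounts (n = n₀ + ν ξ):
  R: 319.8 − 2(128.7) = 62.42
  Q: 436.2 − 1(128.7) = 307.5
  M: 0 + 2(128.7) = 257.4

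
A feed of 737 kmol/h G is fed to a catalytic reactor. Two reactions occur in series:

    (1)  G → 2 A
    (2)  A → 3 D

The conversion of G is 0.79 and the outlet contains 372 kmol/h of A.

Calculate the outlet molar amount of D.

2380 kmol/h

Conversion of G: G consumed = 1ξ₁ = 0.79 × 737 → ξ₁ = 582.2 kmol/h.
A balance: n_A = 0 + 2ξ₁ − 1ξ₂ = 372 → ξ₂ = (2·582.2 − 372)/1 = 792.5 kmol/h.
Outlet amounts (n = n₀ + Σ ν·ξ):
  G: 737 − 1(582.2) = 154.8
  A: 0 + 2(582.2) − 1(792.5) = 372
  D: 0 + 3(792.5) = 2377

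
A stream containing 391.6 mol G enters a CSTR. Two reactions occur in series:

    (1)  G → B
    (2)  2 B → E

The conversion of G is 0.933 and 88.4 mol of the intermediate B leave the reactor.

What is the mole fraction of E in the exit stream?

0.547

Conversion of G: G consumed = 1ξ₁ = 0.933 × 391.6 → ξ₁ = 365.4 mol.
B balance: n_B = 0 + 1ξ₁ − 2ξ₂ = 88.4 → ξ₂ = (1·365.4 − 88.4)/2 = 138.5 mol.
Outlet amounts (n = n₀ + Σ ν·ξ):
  G: 391.6 − 1(365.4) = 26.24
  B: 0 + 1(365.4) − 2(138.5) = 88.4
  E: 0 + 1(138.5) = 138.5
Total out = 253.1 mol; y_E = 138.5 / 253.1 = 0.5471.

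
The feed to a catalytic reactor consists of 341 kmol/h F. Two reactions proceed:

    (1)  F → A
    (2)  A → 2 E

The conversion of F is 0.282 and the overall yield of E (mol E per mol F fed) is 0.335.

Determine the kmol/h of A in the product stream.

Conversion of F: F consumed = 1ξ₁ = 0.282 × 341 → ξ₁ = 96.16 kmol/h.
Yield of E: 2ξ₂ / 341 = 0.335 → ξ₂ = 57.12 kmol/h.
Outlet amounts (n = n₀ + Σ ν·ξ):
  F: 341 − 1(96.16) = 244.8
  A: 0 + 1(96.16) − 1(57.12) = 39.04
  E: 0 + 2(57.12) = 114.2

39 kmol/h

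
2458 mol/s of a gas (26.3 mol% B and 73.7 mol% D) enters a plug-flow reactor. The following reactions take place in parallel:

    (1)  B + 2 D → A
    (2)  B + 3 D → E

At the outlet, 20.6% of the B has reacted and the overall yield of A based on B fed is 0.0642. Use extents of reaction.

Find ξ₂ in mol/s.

ξ₂ = 91.7 mol/s

Yield of A: 1ξ₁ / 646.5 = 0.0642 → ξ₁ = 41.5 mol/s.
Conversion of B: 1ξ₁ + 1ξ₂ = 0.206 × 646.5 = 133.2 → ξ₂ = 91.67 mol/s.
Outlet amounts (n = n₀ + Σ ν·ξ):
  B: 646.5 − 1(41.5) − 1(91.67) = 513.3
  D: 1812 − 2(41.5) − 3(91.67) = 1454
  A: 0 + 1(41.5) = 41.5
  E: 0 + 1(91.67) = 91.67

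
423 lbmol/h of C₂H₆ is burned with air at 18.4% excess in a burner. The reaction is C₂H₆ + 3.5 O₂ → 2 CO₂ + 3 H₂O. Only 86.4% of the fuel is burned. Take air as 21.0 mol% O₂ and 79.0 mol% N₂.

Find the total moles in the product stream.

Stoichiometric O₂ = 3.5 × 423 = 1480 lbmol/h; O₂ fed = 1480 × 1.184 = 1753 lbmol/h.
N₂ fed = 1753 × 79/21 = 6594 lbmol/h.
Fuel reacted = 0.864 × 423 → ξ = 365.5 lbmol/h.
Outlet (n = n₀ + ν ξ):
  C₂H₆: 423 − 1(365.5) = 57.53
  O₂: 1753 − 3.5(365.5) = 473.8
  N₂: 6594 (inert)
  CO₂: 0 + 2(365.5) = 730.9
  H₂O: 0 + 3(365.5) = 1096
Total out = 57.53 + 473.8 + 6594 + 730.9 + 1096 = 8953 lbmol/h.

8950 lbmol/h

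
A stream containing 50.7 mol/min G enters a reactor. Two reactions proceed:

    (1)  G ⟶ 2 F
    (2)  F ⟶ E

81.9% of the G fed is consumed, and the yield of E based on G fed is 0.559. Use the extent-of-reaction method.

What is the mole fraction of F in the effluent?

Conversion of G: G consumed = 1ξ₁ = 0.819 × 50.7 → ξ₁ = 41.52 mol/min.
Yield of E: 1ξ₂ / 50.7 = 0.559 → ξ₂ = 28.34 mol/min.
Outlet amounts (n = n₀ + Σ ν·ξ):
  G: 50.7 − 1(41.52) = 9.177
  F: 0 + 2(41.52) − 1(28.34) = 54.71
  E: 0 + 1(28.34) = 28.34
Total out = 92.22 mol/min; y_F = 54.71 / 92.22 = 0.5932.

0.593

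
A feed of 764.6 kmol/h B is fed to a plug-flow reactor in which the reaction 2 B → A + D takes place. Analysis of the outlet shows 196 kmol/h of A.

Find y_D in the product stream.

0.256

For A: n = n₀ + 1ξ → 196 = 0 + 1ξ, giving ξ = 196 kmol/h.
Outlet amounts (n = n₀ + ν ξ):
  B: 764.6 − 2(196) = 372.6
  A: 0 + 1(196) = 196
  D: 0 + 1(196) = 196
Total out = 764.6 kmol/h; y_D = 196 / 764.6 = 0.2563.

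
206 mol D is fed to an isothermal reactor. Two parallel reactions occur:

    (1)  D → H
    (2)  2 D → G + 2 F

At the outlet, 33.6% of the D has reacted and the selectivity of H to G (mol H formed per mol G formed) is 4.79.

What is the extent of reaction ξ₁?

ξ₁ = 48.8 mol

Conversion of D: D consumed = 0.336 × 206 = 69.22 mol = 1ξ₁ + 2ξ₂.
Selectivity: 1ξ₁ / (1ξ₂) = 4.79 → ξ₁ = 4.79 ξ₂.
Substitute: (1·4.79 + 2) ξ₂ = 69.22 → ξ₂ = 10.19 mol, ξ₁ = 48.83 mol.
Outlet amounts (n = n₀ + Σ ν·ξ):
  D: 206 − 1(48.83) − 2(10.19) = 136.8
  H: 0 + 1(48.83) = 48.83
  G: 0 + 1(10.19) = 10.19
  F: 0 + 2(10.19) = 20.39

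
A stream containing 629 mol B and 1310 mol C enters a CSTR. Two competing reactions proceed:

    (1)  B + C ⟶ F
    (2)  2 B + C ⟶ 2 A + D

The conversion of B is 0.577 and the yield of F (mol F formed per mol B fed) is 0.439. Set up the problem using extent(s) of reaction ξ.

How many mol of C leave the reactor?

990 mol

Yield of F: 1ξ₁ / 629 = 0.439 → ξ₁ = 276.1 mol.
Conversion of B: 1ξ₁ + 2ξ₂ = 0.577 × 629 = 362.9 → ξ₂ = 43.4 mol.
Outlet amounts (n = n₀ + Σ ν·ξ):
  B: 629 − 1(276.1) − 2(43.4) = 266.1
  C: 1310 − 1(276.1) − 1(43.4) = 990.5
  F: 0 + 1(276.1) = 276.1
  A: 0 + 2(43.4) = 86.8
  D: 0 + 1(43.4) = 43.4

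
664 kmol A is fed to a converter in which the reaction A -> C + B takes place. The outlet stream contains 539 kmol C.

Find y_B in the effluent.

For C: n = n₀ + 1ξ → 539 = 0 + 1ξ, giving ξ = 539 kmol.
Outlet amounts (n = n₀ + ν ξ):
  A: 664 − 1(539) = 125
  C: 0 + 1(539) = 539
  B: 0 + 1(539) = 539
Total out = 1203 kmol; y_B = 539 / 1203 = 0.448.

0.448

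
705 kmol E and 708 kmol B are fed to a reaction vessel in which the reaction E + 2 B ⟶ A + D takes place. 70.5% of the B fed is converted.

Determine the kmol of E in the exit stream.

455 kmol

B reacted = 0.705 × 708 = 499.1 kmol; ν_B = −2, so ξ = 499.1/2 = 249.6 kmol.
Outlet amounts (n = n₀ + ν ξ):
  E: 705 − 1(249.6) = 455.4
  B: 708 − 2(249.6) = 208.9
  A: 0 + 1(249.6) = 249.6
  D: 0 + 1(249.6) = 249.6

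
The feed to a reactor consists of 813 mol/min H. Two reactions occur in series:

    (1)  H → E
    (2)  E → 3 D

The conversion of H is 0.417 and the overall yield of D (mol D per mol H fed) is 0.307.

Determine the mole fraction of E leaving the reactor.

Conversion of H: H consumed = 1ξ₁ = 0.417 × 813 → ξ₁ = 339 mol/min.
Yield of D: 3ξ₂ / 813 = 0.307 → ξ₂ = 83.2 mol/min.
Outlet amounts (n = n₀ + Σ ν·ξ):
  H: 813 − 1(339) = 474
  E: 0 + 1(339) − 1(83.2) = 255.8
  D: 0 + 3(83.2) = 249.6
Total out = 979.4 mol/min; y_E = 255.8 / 979.4 = 0.2612.

0.261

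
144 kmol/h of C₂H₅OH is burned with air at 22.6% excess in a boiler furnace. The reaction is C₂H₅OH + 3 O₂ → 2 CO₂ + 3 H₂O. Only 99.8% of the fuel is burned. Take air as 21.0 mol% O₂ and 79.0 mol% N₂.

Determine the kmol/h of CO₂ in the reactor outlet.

287 kmol/h

Stoichiometric O₂ = 3 × 144 = 432 kmol/h; O₂ fed = 432 × 1.226 = 529.6 kmol/h.
N₂ fed = 529.6 × 79/21 = 1992 kmol/h.
Fuel reacted = 0.998 × 144 → ξ = 143.7 kmol/h.
Outlet (n = n₀ + ν ξ):
  C₂H₅OH: 144 − 1(143.7) = 0.288
  O₂: 529.6 − 3(143.7) = 98.5
  N₂: 1992 (inert)
  CO₂: 0 + 2(143.7) = 287.4
  H₂O: 0 + 3(143.7) = 431.1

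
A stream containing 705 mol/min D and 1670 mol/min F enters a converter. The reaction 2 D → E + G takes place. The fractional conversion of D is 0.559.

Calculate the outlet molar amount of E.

197 mol/min

D reacted = 0.559 × 705 = 394.1 mol/min; ν_D = −2, so ξ = 394.1/2 = 197 mol/min.
Outlet amounts (n = n₀ + ν ξ):
  D: 705 − 2(197) = 310.9
  E: 0 + 1(197) = 197
  G: 0 + 1(197) = 197
  F: 1670 (inert)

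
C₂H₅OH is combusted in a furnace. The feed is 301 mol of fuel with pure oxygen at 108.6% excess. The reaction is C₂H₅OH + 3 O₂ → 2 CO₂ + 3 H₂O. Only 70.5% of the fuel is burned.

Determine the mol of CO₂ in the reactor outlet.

Stoichiometric O₂ = 3 × 301 = 903 mol; O₂ fed = 903 × 2.086 = 1884 mol.
Fuel reacted = 0.705 × 301 → ξ = 212.2 mol.
Outlet (n = n₀ + ν ξ):
  C₂H₅OH: 301 − 1(212.2) = 88.8
  O₂: 1884 − 3(212.2) = 1247
  CO₂: 0 + 2(212.2) = 424.4
  H₂O: 0 + 3(212.2) = 636.6

424 mol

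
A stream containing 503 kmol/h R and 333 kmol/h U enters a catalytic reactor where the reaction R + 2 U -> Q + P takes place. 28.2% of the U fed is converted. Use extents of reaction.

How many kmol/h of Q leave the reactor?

U reacted = 0.282 × 333 = 93.91 kmol/h; ν_U = −2, so ξ = 93.91/2 = 46.95 kmol/h.
Outlet amounts (n = n₀ + ν ξ):
  R: 503 − 1(46.95) = 456
  U: 333 − 2(46.95) = 239.1
  Q: 0 + 1(46.95) = 46.95
  P: 0 + 1(46.95) = 46.95

47 kmol/h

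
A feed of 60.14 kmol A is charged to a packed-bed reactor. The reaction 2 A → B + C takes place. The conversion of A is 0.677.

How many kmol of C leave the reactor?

20.4 kmol

A reacted = 0.677 × 60.14 = 40.71 kmol; ν_A = −2, so ξ = 40.71/2 = 20.36 kmol.
Outlet amounts (n = n₀ + ν ξ):
  A: 60.14 − 2(20.36) = 19.43
  B: 0 + 1(20.36) = 20.36
  C: 0 + 1(20.36) = 20.36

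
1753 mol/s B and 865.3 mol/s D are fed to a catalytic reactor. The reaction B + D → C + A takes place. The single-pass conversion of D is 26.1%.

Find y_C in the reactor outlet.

0.0863

D reacted = 0.261 × 865.3 = 225.8 mol/s; ν_D = −1, so ξ = 225.8/1 = 225.8 mol/s.
Outlet amounts (n = n₀ + ν ξ):
  B: 1753 − 1(225.8) = 1527
  D: 865.3 − 1(225.8) = 639.5
  C: 0 + 1(225.8) = 225.8
  A: 0 + 1(225.8) = 225.8
Total out = 2618 mol/s; y_C = 225.8 / 2618 = 0.08626.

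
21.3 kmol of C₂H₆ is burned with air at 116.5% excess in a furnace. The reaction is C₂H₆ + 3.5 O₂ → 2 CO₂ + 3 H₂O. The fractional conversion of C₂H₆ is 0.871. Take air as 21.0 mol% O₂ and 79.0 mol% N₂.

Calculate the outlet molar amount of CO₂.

Stoichiometric O₂ = 3.5 × 21.3 = 74.55 kmol; O₂ fed = 74.55 × 2.165 = 161.4 kmol.
N₂ fed = 161.4 × 79/21 = 607.2 kmol.
Fuel reacted = 0.871 × 21.3 → ξ = 18.55 kmol.
Outlet (n = n₀ + ν ξ):
  C₂H₆: 21.3 − 1(18.55) = 2.748
  O₂: 161.4 − 3.5(18.55) = 96.47
  N₂: 607.2 (inert)
  CO₂: 0 + 2(18.55) = 37.1
  H₂O: 0 + 3(18.55) = 55.66

37.1 kmol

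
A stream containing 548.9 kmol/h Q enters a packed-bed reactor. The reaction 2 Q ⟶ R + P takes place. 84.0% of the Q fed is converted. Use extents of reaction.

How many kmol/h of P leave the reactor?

231 kmol/h

Q reacted = 0.84 × 548.9 = 461.1 kmol/h; ν_Q = −2, so ξ = 461.1/2 = 230.5 kmol/h.
Outlet amounts (n = n₀ + ν ξ):
  Q: 548.9 − 2(230.5) = 87.82
  R: 0 + 1(230.5) = 230.5
  P: 0 + 1(230.5) = 230.5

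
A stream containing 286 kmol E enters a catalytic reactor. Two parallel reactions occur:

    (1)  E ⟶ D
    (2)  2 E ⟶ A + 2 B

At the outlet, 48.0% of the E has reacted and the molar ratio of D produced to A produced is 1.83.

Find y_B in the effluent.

Conversion of E: E consumed = 0.48 × 286 = 137.3 kmol = 1ξ₁ + 2ξ₂.
Selectivity: 1ξ₁ / (1ξ₂) = 1.83 → ξ₁ = 1.83 ξ₂.
Substitute: (1·1.83 + 2) ξ₂ = 137.3 → ξ₂ = 35.84 kmol, ξ₁ = 65.59 kmol.
Outlet amounts (n = n₀ + Σ ν·ξ):
  E: 286 − 1(65.59) − 2(35.84) = 148.7
  D: 0 + 1(65.59) = 65.59
  A: 0 + 1(35.84) = 35.84
  B: 0 + 2(35.84) = 71.69
Total out = 321.8 kmol; y_B = 71.69 / 321.8 = 0.2227.

0.223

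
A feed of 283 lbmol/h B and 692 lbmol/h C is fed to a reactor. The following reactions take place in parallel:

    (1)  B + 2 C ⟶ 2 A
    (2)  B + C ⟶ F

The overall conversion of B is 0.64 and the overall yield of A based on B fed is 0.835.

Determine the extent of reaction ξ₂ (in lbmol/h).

ξ₂ = 63 lbmol/h

Yield of A: 2ξ₁ / 283 = 0.835 → ξ₁ = 118.2 lbmol/h.
Conversion of B: 1ξ₁ + 1ξ₂ = 0.64 × 283 = 181.1 → ξ₂ = 62.97 lbmol/h.
Outlet amounts (n = n₀ + Σ ν·ξ):
  B: 283 − 1(118.2) − 1(62.97) = 101.9
  C: 692 − 2(118.2) − 1(62.97) = 392.7
  A: 0 + 2(118.2) = 236.3
  F: 0 + 1(62.97) = 62.97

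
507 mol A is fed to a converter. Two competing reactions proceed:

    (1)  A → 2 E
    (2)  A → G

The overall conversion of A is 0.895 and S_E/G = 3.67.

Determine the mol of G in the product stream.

160 mol

Conversion of A: A consumed = 0.895 × 507 = 453.8 mol = 1ξ₁ + 1ξ₂.
Selectivity: 2ξ₁ / (1ξ₂) = 3.67 → ξ₁ = 1.835 ξ₂.
Substitute: (1·1.835 + 1) ξ₂ = 453.8 → ξ₂ = 160.1 mol, ξ₁ = 293.7 mol.
Outlet amounts (n = n₀ + Σ ν·ξ):
  A: 507 − 1(293.7) − 1(160.1) = 53.24
  E: 0 + 2(293.7) = 587.4
  G: 0 + 1(160.1) = 160.1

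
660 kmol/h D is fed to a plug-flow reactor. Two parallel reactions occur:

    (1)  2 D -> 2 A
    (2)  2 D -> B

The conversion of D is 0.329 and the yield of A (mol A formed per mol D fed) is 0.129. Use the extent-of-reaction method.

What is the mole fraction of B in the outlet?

Yield of A: 2ξ₁ / 660 = 0.129 → ξ₁ = 42.57 kmol/h.
Conversion of D: 2ξ₁ + 2ξ₂ = 0.329 × 660 = 217.1 → ξ₂ = 66 kmol/h.
Outlet amounts (n = n₀ + Σ ν·ξ):
  D: 660 − 2(42.57) − 2(66) = 442.9
  A: 0 + 2(42.57) = 85.14
  B: 0 + 1(66) = 66
Total out = 594 kmol/h; y_B = 66 / 594 = 0.1111.

0.111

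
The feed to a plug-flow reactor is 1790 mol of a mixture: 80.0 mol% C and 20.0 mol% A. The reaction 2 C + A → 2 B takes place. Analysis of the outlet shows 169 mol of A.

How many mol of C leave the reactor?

For A: n = n₀ − 1ξ → 169 = 358 − 1ξ, giving ξ = 189 mol.
Outlet amounts (n = n₀ + ν ξ):
  C: 1432 − 2(189) = 1054
  A: 358 − 1(189) = 169
  B: 0 + 2(189) = 378

1050 mol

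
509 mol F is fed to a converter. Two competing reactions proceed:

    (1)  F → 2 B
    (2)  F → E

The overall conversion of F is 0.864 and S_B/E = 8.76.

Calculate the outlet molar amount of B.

716 mol

Conversion of F: F consumed = 0.864 × 509 = 439.8 mol = 1ξ₁ + 1ξ₂.
Selectivity: 2ξ₁ / (1ξ₂) = 8.76 → ξ₁ = 4.38 ξ₂.
Substitute: (1·4.38 + 1) ξ₂ = 439.8 → ξ₂ = 81.74 mol, ξ₁ = 358 mol.
Outlet amounts (n = n₀ + Σ ν·ξ):
  F: 509 − 1(358) − 1(81.74) = 69.22
  B: 0 + 2(358) = 716.1
  E: 0 + 1(81.74) = 81.74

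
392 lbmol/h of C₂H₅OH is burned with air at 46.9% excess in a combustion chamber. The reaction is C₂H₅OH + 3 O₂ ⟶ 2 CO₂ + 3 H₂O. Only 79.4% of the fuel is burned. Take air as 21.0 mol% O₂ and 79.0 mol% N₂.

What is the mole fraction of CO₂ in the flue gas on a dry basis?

0.0779

Stoichiometric O₂ = 3 × 392 = 1176 lbmol/h; O₂ fed = 1176 × 1.469 = 1728 lbmol/h.
N₂ fed = 1728 × 79/21 = 6499 lbmol/h.
Fuel reacted = 0.794 × 392 → ξ = 311.2 lbmol/h.
Outlet (n = n₀ + ν ξ):
  C₂H₅OH: 392 − 1(311.2) = 80.75
  O₂: 1728 − 3(311.2) = 793.8
  N₂: 6499 (inert)
  CO₂: 0 + 2(311.2) = 622.5
  H₂O: 0 + 3(311.2) = 933.7
Dry total = 7996 lbmol/h; y_CO₂ (dry) = 622.5 / 7996 = 0.07785.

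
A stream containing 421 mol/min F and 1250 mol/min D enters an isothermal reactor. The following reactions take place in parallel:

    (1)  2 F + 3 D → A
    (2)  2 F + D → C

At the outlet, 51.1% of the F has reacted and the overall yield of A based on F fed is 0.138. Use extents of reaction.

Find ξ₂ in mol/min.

Yield of A: 1ξ₁ / 421 = 0.138 → ξ₁ = 58.1 mol/min.
Conversion of F: 2ξ₁ + 2ξ₂ = 0.511 × 421 = 215.1 → ξ₂ = 49.47 mol/min.
Outlet amounts (n = n₀ + Σ ν·ξ):
  F: 421 − 2(58.1) − 2(49.47) = 205.9
  D: 1250 − 3(58.1) − 1(49.47) = 1026
  A: 0 + 1(58.1) = 58.1
  C: 0 + 1(49.47) = 49.47

ξ₂ = 49.5 mol/min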